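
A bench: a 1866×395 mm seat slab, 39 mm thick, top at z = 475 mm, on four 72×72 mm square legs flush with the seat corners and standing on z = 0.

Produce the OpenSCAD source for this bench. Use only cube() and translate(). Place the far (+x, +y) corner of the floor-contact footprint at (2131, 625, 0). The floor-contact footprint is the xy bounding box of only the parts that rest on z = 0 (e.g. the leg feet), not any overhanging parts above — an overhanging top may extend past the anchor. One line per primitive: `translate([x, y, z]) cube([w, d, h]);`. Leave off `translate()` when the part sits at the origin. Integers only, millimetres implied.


translate([265, 230, 436]) cube([1866, 395, 39]);
translate([265, 230, 0]) cube([72, 72, 436]);
translate([265, 553, 0]) cube([72, 72, 436]);
translate([2059, 230, 0]) cube([72, 72, 436]);
translate([2059, 553, 0]) cube([72, 72, 436]);


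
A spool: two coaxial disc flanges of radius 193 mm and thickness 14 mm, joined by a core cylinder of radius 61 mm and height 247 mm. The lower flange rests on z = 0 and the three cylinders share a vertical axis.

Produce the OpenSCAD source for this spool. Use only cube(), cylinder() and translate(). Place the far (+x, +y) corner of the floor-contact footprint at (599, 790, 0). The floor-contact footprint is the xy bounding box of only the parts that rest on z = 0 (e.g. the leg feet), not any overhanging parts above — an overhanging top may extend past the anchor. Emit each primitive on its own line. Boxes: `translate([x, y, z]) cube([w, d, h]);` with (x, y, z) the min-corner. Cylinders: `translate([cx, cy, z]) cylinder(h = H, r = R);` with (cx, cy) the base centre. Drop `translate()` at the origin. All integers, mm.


translate([406, 597, 0]) cylinder(h = 14, r = 193);
translate([406, 597, 14]) cylinder(h = 247, r = 61);
translate([406, 597, 261]) cylinder(h = 14, r = 193);


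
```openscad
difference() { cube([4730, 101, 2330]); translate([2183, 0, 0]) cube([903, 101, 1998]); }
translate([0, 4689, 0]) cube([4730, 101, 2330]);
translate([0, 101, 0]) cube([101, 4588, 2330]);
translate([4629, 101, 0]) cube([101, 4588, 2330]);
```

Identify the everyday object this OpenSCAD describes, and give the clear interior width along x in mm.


A single room. The interior width is 4528 mm.

Four walls enclosing a rectangle with a door in the front wall — a room. Outside width 4730 minus two 101 mm walls gives 4528 mm.


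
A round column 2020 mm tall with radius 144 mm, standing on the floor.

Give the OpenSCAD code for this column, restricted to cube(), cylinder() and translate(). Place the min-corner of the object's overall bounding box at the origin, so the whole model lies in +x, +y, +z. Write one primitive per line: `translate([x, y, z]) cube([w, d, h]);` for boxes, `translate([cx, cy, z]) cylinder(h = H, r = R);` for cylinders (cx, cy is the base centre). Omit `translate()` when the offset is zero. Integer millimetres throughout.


translate([144, 144, 0]) cylinder(h = 2020, r = 144);


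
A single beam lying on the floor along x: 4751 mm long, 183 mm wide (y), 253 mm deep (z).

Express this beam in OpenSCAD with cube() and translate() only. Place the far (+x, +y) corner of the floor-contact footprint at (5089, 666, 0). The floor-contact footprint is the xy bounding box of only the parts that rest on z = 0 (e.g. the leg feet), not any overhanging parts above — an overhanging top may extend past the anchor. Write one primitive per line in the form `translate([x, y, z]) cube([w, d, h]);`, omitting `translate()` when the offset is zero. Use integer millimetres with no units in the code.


translate([338, 483, 0]) cube([4751, 183, 253]);


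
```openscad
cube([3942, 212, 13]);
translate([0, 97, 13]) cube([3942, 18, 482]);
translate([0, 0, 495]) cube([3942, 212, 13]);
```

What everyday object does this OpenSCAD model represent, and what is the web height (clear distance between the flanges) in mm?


An I-beam. The web height is 482 mm.

Two wide flanges with a thin centred web — an I-beam. Overall 508 mm minus two 13 mm flanges gives a web of 508 − 2·13 = 482 mm.


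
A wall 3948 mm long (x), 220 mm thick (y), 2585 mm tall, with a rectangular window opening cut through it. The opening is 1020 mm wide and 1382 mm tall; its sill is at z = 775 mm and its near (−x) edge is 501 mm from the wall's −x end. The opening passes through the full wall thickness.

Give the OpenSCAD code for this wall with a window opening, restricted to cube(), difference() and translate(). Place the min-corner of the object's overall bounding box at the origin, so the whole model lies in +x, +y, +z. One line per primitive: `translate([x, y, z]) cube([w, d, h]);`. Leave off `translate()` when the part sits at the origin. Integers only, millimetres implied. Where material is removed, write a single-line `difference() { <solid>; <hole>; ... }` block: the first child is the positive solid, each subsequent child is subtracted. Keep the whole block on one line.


difference() { cube([3948, 220, 2585]); translate([501, 0, 775]) cube([1020, 220, 1382]); }


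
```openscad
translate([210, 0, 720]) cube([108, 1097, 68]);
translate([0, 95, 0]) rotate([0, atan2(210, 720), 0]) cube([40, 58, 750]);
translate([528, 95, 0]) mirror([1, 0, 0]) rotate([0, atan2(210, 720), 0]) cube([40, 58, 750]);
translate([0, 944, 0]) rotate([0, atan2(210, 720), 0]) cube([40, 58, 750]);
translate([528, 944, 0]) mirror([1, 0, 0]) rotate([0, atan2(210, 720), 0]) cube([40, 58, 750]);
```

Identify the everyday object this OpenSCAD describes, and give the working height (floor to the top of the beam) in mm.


A sawhorse. The overall height is 788 mm.

A beam across two mirrored pairs of raked legs — a sawhorse. The beam's underside is at z = 720 (matching the legs' vertical rise in atan2(210, 720)) and the beam is 68 mm tall, so its top is at 720 + 68 = 788 mm. The raked legs top out at the beam's underside, so that is the highest point.


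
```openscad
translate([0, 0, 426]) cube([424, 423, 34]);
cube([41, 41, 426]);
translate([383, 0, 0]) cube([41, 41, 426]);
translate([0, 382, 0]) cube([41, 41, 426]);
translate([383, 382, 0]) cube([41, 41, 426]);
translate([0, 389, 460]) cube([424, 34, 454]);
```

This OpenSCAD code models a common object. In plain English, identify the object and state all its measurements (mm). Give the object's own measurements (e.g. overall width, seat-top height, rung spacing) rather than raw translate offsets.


A chair. The seat is a 424×423×34 mm slab with its top at z = 460 mm, on four 41×41 mm corner legs (flush with the seat edges, standing on z = 0). A flat backrest 34 mm thick, 454 mm tall, spans the full seat width and rises from the seat top along its +y edge, rear face flush with the rear of the seat.


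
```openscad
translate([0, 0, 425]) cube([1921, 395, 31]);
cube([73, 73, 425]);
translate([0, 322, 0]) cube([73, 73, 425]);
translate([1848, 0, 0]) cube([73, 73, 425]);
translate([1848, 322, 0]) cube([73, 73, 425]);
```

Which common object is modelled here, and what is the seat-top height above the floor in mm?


A bench. The seat-top height is 456 mm.

A long slab on four corner posts — a bench. The slab sits at z = 425 with thickness 31, so the top is 425 + 31 = 456 mm.


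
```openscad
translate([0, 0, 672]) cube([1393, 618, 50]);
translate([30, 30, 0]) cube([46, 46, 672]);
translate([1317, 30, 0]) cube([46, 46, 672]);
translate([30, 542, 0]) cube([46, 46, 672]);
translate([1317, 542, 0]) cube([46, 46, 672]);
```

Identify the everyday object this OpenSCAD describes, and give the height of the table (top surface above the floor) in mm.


A table. The table height is 722 mm.

A 1393×618×50 slab sits at z = 672 on four 46 mm square posts — a table. The top surface is at 672 + 50 = 722 mm.


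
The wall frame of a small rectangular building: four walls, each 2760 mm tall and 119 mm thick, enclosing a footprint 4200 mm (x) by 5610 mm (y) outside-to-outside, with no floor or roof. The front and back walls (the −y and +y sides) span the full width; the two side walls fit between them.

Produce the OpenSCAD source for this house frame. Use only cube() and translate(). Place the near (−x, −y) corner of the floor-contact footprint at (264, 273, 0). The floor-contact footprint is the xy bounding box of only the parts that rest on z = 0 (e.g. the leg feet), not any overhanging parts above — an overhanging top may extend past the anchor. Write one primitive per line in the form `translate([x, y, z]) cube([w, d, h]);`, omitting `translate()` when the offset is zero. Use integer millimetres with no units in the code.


translate([264, 273, 0]) cube([4200, 119, 2760]);
translate([264, 5764, 0]) cube([4200, 119, 2760]);
translate([264, 392, 0]) cube([119, 5372, 2760]);
translate([4345, 392, 0]) cube([119, 5372, 2760]);


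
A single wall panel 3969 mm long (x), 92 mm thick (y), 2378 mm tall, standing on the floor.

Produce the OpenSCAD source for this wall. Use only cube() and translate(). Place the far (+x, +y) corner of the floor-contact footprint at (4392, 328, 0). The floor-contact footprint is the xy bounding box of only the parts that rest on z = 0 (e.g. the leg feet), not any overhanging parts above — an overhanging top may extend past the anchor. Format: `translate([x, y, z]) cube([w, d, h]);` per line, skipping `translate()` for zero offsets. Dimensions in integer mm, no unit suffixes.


translate([423, 236, 0]) cube([3969, 92, 2378]);


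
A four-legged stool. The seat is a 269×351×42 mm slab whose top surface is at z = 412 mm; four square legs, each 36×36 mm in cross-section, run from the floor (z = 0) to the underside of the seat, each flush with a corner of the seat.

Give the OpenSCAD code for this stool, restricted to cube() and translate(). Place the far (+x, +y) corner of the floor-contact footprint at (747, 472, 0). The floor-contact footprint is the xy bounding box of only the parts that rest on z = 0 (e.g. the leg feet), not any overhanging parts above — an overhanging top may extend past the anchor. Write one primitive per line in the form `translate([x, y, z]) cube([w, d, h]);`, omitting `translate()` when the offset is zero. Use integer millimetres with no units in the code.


translate([478, 121, 370]) cube([269, 351, 42]);
translate([478, 121, 0]) cube([36, 36, 370]);
translate([711, 121, 0]) cube([36, 36, 370]);
translate([478, 436, 0]) cube([36, 36, 370]);
translate([711, 436, 0]) cube([36, 36, 370]);


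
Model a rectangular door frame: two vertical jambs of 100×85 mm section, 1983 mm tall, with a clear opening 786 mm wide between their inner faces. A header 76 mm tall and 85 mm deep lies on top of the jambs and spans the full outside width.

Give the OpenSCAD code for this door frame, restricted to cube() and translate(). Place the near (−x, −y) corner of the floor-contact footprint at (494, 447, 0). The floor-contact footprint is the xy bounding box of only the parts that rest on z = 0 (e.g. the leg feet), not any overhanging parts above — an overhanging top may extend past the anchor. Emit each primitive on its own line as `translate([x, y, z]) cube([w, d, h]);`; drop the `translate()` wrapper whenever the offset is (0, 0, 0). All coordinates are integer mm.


translate([494, 447, 0]) cube([100, 85, 1983]);
translate([1380, 447, 0]) cube([100, 85, 1983]);
translate([494, 447, 1983]) cube([986, 85, 76]);


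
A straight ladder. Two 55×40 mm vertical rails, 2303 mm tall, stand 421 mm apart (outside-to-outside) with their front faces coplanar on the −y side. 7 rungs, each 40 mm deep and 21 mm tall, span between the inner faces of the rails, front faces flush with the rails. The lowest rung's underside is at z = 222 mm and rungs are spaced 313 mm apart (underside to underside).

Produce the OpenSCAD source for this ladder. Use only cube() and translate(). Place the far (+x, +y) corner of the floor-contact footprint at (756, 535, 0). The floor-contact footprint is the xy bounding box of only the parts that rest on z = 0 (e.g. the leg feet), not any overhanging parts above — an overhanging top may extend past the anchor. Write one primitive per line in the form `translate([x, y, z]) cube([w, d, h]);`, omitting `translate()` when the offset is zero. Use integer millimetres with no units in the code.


// rung span = 421 - 2*55 = 311
// rung[k] z = 222 + k*313
translate([335, 495, 0]) cube([55, 40, 2303]);
translate([701, 495, 0]) cube([55, 40, 2303]);
translate([390, 495, 222]) cube([311, 40, 21]);
translate([390, 495, 535]) cube([311, 40, 21]);
translate([390, 495, 848]) cube([311, 40, 21]);
translate([390, 495, 1161]) cube([311, 40, 21]);
translate([390, 495, 1474]) cube([311, 40, 21]);
translate([390, 495, 1787]) cube([311, 40, 21]);
translate([390, 495, 2100]) cube([311, 40, 21]);


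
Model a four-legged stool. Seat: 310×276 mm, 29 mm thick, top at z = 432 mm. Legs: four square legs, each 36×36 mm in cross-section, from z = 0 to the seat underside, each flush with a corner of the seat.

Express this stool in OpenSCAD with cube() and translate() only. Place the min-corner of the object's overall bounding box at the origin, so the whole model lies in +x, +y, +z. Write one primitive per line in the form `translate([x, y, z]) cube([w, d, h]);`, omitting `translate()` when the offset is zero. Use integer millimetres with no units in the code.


translate([0, 0, 403]) cube([310, 276, 29]);
cube([36, 36, 403]);
translate([274, 0, 0]) cube([36, 36, 403]);
translate([0, 240, 0]) cube([36, 36, 403]);
translate([274, 240, 0]) cube([36, 36, 403]);


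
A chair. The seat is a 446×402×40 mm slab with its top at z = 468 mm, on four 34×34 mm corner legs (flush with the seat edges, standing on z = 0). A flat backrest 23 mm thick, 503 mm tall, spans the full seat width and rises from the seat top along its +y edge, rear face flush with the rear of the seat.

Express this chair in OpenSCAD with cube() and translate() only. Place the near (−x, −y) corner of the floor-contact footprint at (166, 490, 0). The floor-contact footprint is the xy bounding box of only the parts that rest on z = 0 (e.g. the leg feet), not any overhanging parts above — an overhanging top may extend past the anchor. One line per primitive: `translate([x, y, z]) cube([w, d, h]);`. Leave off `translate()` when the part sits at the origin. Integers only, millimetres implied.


translate([166, 490, 428]) cube([446, 402, 40]);
translate([166, 490, 0]) cube([34, 34, 428]);
translate([578, 490, 0]) cube([34, 34, 428]);
translate([166, 858, 0]) cube([34, 34, 428]);
translate([578, 858, 0]) cube([34, 34, 428]);
translate([166, 869, 468]) cube([446, 23, 503]);


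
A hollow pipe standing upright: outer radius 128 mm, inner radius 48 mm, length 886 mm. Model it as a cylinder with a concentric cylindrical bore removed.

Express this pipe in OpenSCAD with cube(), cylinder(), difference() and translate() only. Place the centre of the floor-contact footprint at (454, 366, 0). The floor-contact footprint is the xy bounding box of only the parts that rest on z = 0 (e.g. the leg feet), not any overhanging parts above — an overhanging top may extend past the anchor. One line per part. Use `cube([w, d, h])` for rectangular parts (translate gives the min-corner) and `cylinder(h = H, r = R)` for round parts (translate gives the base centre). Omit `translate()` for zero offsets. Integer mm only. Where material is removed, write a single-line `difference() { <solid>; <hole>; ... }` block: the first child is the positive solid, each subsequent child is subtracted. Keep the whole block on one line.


difference() { translate([454, 366, 0]) cylinder(h = 886, r = 128); translate([454, 366, 0]) cylinder(h = 886, r = 48); }


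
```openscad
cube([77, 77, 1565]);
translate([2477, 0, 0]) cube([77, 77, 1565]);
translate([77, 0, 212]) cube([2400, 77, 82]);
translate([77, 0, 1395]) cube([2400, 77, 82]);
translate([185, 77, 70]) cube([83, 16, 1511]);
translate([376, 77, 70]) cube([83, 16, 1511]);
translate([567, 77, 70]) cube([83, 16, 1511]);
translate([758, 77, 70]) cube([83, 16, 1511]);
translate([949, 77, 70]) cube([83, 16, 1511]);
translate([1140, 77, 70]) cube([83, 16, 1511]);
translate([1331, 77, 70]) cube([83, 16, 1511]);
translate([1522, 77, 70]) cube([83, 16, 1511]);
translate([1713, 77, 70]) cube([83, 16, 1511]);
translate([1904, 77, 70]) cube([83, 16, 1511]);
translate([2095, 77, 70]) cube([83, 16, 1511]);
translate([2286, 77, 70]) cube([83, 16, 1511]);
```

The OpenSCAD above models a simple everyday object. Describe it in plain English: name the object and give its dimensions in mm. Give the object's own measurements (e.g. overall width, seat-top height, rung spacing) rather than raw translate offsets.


A fence section. Two 77×77 mm posts, 1565 mm tall, stand on the floor with a clear span of 2400 mm between their inner faces. Two horizontal rails of 77×82 mm section span the gap between the posts with their undersides at z = 212 mm and z = 1395 mm, flush with the posts' −y face. 12 pickets, each 83 mm wide, 16 mm thick and 1511 mm tall, are fixed to the +y face of the rails with their bottoms at z = 70 mm, spaced across the span with a 108 mm gap after the −x post and between neighbouring pickets and before the +x post.


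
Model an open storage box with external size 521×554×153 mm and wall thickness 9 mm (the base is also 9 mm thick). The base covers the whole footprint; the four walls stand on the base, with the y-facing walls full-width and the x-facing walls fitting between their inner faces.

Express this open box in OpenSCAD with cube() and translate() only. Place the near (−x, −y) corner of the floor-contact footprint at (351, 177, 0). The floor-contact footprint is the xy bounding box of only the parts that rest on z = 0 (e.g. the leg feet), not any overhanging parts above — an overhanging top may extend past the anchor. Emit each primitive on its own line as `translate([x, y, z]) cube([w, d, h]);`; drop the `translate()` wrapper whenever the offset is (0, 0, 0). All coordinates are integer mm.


translate([351, 177, 0]) cube([521, 554, 9]);
translate([351, 177, 9]) cube([521, 9, 144]);
translate([351, 722, 9]) cube([521, 9, 144]);
translate([351, 186, 9]) cube([9, 536, 144]);
translate([863, 186, 9]) cube([9, 536, 144]);


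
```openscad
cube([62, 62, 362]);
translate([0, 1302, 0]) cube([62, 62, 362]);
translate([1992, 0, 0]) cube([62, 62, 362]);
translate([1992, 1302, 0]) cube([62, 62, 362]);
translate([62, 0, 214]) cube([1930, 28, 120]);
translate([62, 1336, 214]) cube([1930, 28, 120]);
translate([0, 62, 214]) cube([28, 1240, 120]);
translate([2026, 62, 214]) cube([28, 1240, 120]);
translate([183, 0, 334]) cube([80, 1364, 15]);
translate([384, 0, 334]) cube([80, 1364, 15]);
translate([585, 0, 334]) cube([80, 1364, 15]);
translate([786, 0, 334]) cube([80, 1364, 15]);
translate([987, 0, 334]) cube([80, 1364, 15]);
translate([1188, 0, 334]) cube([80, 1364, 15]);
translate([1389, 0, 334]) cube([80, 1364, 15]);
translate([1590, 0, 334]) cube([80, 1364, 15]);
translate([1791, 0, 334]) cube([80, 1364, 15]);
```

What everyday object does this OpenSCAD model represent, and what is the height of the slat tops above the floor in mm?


A bed frame. The slat-top height is 349 mm.

Four posts, four rails, and a row of slats — a bed frame. Slats sit on the rails at z = 214 + 120 = 334; with slat thickness 15, the top is 349 mm.


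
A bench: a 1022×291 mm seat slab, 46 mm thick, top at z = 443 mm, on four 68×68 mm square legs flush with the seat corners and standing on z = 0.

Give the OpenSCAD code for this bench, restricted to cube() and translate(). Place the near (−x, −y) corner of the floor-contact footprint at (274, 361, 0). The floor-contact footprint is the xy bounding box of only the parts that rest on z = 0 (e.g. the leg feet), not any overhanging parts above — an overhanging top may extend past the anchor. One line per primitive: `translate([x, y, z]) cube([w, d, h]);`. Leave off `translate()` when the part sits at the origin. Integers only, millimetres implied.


// leg_h = 443 − 46 = 397
translate([274, 361, 397]) cube([1022, 291, 46]);
translate([274, 361, 0]) cube([68, 68, 397]);
translate([274, 584, 0]) cube([68, 68, 397]);
translate([1228, 361, 0]) cube([68, 68, 397]);
translate([1228, 584, 0]) cube([68, 68, 397]);


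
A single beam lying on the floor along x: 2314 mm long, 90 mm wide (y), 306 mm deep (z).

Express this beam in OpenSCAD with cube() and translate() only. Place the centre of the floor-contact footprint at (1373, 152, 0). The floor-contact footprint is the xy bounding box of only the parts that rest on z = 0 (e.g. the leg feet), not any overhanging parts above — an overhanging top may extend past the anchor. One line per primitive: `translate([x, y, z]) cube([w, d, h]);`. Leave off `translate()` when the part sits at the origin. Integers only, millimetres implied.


translate([216, 107, 0]) cube([2314, 90, 306]);


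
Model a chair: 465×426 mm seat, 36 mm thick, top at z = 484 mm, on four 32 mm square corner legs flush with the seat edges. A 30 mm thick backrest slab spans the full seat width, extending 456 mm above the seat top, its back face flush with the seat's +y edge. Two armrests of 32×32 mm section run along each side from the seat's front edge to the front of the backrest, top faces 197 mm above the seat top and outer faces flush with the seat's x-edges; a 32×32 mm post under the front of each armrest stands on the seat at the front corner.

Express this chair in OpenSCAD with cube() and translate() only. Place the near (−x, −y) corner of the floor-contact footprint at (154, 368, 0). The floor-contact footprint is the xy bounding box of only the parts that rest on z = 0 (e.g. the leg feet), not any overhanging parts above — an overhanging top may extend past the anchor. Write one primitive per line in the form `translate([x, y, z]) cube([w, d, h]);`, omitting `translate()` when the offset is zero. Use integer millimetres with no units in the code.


// leg_h = 484 - 36 = 448
// arm post h = 197 - 32 = 165
translate([154, 368, 448]) cube([465, 426, 36]);
translate([154, 368, 0]) cube([32, 32, 448]);
translate([587, 368, 0]) cube([32, 32, 448]);
translate([154, 762, 0]) cube([32, 32, 448]);
translate([587, 762, 0]) cube([32, 32, 448]);
translate([154, 764, 484]) cube([465, 30, 456]);
translate([154, 368, 649]) cube([32, 396, 32]);
translate([587, 368, 649]) cube([32, 396, 32]);
translate([154, 368, 484]) cube([32, 32, 165]);
translate([587, 368, 484]) cube([32, 32, 165]);


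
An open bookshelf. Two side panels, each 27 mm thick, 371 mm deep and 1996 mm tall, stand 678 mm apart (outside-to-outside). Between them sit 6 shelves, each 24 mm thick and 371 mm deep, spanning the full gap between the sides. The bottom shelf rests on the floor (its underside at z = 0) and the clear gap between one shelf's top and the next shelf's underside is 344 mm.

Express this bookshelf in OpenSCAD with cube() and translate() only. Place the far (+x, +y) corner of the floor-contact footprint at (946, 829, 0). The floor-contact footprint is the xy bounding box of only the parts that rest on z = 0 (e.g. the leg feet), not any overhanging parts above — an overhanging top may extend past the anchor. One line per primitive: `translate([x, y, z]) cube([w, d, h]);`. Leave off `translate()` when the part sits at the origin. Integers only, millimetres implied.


translate([268, 458, 0]) cube([27, 371, 1996]);
translate([919, 458, 0]) cube([27, 371, 1996]);
translate([295, 458, 0]) cube([624, 371, 24]);
translate([295, 458, 368]) cube([624, 371, 24]);
translate([295, 458, 736]) cube([624, 371, 24]);
translate([295, 458, 1104]) cube([624, 371, 24]);
translate([295, 458, 1472]) cube([624, 371, 24]);
translate([295, 458, 1840]) cube([624, 371, 24]);


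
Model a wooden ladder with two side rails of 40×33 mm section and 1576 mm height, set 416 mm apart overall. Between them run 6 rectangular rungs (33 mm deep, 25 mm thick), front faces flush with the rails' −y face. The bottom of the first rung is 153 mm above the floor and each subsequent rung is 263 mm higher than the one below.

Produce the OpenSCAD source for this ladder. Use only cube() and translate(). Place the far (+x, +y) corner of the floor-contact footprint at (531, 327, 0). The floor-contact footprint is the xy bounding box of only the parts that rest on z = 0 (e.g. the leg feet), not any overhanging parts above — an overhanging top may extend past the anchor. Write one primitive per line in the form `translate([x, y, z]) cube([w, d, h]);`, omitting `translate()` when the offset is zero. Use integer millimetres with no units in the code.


translate([115, 294, 0]) cube([40, 33, 1576]);
translate([491, 294, 0]) cube([40, 33, 1576]);
translate([155, 294, 153]) cube([336, 33, 25]);
translate([155, 294, 416]) cube([336, 33, 25]);
translate([155, 294, 679]) cube([336, 33, 25]);
translate([155, 294, 942]) cube([336, 33, 25]);
translate([155, 294, 1205]) cube([336, 33, 25]);
translate([155, 294, 1468]) cube([336, 33, 25]);


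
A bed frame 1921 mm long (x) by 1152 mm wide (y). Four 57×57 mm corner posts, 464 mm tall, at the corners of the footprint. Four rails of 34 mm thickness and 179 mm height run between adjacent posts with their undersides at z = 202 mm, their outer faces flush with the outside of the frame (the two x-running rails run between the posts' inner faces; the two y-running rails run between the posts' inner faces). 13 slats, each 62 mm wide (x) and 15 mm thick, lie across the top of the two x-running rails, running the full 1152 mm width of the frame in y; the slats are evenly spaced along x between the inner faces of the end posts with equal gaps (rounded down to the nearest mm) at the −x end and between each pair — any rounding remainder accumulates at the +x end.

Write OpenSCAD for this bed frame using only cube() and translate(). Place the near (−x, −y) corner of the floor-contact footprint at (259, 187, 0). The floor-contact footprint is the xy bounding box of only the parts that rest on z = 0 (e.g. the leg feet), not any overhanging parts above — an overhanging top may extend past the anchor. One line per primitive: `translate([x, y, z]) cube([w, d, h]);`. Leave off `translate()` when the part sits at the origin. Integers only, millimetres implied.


translate([259, 187, 0]) cube([57, 57, 464]);
translate([259, 1282, 0]) cube([57, 57, 464]);
translate([2123, 187, 0]) cube([57, 57, 464]);
translate([2123, 1282, 0]) cube([57, 57, 464]);
translate([316, 187, 202]) cube([1807, 34, 179]);
translate([316, 1305, 202]) cube([1807, 34, 179]);
translate([259, 244, 202]) cube([34, 1038, 179]);
translate([2146, 244, 202]) cube([34, 1038, 179]);
translate([387, 187, 381]) cube([62, 1152, 15]);
translate([520, 187, 381]) cube([62, 1152, 15]);
translate([653, 187, 381]) cube([62, 1152, 15]);
translate([786, 187, 381]) cube([62, 1152, 15]);
translate([919, 187, 381]) cube([62, 1152, 15]);
translate([1052, 187, 381]) cube([62, 1152, 15]);
translate([1185, 187, 381]) cube([62, 1152, 15]);
translate([1318, 187, 381]) cube([62, 1152, 15]);
translate([1451, 187, 381]) cube([62, 1152, 15]);
translate([1584, 187, 381]) cube([62, 1152, 15]);
translate([1717, 187, 381]) cube([62, 1152, 15]);
translate([1850, 187, 381]) cube([62, 1152, 15]);
translate([1983, 187, 381]) cube([62, 1152, 15]);


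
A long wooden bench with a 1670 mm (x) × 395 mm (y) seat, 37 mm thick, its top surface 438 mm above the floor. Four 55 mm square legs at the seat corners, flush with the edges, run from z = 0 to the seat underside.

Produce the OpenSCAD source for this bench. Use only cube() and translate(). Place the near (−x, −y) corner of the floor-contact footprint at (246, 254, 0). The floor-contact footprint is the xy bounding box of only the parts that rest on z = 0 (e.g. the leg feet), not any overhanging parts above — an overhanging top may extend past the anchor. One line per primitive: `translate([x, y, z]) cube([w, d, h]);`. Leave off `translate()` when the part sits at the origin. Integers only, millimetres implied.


// leg_h = 438 − 37 = 401
translate([246, 254, 401]) cube([1670, 395, 37]);
translate([246, 254, 0]) cube([55, 55, 401]);
translate([246, 594, 0]) cube([55, 55, 401]);
translate([1861, 254, 0]) cube([55, 55, 401]);
translate([1861, 594, 0]) cube([55, 55, 401]);


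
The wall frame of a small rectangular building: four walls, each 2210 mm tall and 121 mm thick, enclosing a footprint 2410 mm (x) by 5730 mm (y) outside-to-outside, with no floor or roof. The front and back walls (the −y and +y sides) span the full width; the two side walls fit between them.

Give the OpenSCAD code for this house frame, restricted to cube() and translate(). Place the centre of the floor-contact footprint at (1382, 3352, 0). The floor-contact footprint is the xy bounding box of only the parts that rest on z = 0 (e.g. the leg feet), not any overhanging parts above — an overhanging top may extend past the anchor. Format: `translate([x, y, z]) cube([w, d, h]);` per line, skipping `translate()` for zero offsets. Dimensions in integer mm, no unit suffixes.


translate([177, 487, 0]) cube([2410, 121, 2210]);
translate([177, 6096, 0]) cube([2410, 121, 2210]);
translate([177, 608, 0]) cube([121, 5488, 2210]);
translate([2466, 608, 0]) cube([121, 5488, 2210]);


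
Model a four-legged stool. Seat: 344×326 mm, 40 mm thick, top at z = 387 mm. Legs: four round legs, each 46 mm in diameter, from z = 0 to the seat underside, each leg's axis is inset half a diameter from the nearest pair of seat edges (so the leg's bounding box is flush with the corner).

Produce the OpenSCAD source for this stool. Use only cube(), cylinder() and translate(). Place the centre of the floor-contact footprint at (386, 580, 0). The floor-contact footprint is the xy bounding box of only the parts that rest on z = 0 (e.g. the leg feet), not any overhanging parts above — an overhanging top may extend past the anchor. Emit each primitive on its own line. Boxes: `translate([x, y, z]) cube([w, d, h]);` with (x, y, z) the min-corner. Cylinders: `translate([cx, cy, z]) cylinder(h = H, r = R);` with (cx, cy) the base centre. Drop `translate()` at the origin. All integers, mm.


translate([214, 417, 347]) cube([344, 326, 40]);
translate([237, 440, 0]) cylinder(h = 347, r = 23);
translate([535, 440, 0]) cylinder(h = 347, r = 23);
translate([237, 720, 0]) cylinder(h = 347, r = 23);
translate([535, 720, 0]) cylinder(h = 347, r = 23);


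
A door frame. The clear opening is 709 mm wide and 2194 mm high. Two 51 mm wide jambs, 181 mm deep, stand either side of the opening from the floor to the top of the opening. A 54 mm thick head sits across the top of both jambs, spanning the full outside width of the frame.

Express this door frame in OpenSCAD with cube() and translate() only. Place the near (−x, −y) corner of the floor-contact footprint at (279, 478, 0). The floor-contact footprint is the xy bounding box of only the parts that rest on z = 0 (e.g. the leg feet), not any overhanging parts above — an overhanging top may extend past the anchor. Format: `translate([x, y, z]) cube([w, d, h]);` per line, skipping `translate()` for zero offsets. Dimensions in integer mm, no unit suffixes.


translate([279, 478, 0]) cube([51, 181, 2194]);
translate([1039, 478, 0]) cube([51, 181, 2194]);
translate([279, 478, 2194]) cube([811, 181, 54]);


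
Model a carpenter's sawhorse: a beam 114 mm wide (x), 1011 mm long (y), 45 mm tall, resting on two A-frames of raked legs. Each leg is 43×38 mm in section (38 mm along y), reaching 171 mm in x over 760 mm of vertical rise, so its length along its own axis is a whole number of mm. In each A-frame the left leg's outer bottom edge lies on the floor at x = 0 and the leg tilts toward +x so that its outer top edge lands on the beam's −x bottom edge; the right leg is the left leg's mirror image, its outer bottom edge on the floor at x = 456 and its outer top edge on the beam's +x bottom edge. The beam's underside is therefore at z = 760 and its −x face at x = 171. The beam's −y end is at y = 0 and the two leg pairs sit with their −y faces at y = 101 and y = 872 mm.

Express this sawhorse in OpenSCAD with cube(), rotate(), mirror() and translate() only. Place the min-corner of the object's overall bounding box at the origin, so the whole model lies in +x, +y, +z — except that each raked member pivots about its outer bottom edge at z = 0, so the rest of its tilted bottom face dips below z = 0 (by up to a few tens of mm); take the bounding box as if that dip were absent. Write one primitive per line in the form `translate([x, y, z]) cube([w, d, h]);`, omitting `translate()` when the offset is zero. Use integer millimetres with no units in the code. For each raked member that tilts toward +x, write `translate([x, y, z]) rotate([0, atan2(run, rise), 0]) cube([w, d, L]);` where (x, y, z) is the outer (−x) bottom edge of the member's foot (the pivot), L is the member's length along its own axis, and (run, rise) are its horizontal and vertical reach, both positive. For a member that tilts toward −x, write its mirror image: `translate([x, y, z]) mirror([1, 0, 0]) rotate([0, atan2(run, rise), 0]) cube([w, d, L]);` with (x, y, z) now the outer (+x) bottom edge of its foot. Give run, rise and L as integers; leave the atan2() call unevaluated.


// leg length = √(171² + 760²) = 779
// right-leg outer foot x = 2·171 + 114 = 456
// beam min-corner = (171, 0, 760)
translate([171, 0, 760]) cube([114, 1011, 45]);
translate([0, 101, 0]) rotate([0, atan2(171, 760), 0]) cube([43, 38, 779]);
translate([456, 101, 0]) mirror([1, 0, 0]) rotate([0, atan2(171, 760), 0]) cube([43, 38, 779]);
translate([0, 872, 0]) rotate([0, atan2(171, 760), 0]) cube([43, 38, 779]);
translate([456, 872, 0]) mirror([1, 0, 0]) rotate([0, atan2(171, 760), 0]) cube([43, 38, 779]);


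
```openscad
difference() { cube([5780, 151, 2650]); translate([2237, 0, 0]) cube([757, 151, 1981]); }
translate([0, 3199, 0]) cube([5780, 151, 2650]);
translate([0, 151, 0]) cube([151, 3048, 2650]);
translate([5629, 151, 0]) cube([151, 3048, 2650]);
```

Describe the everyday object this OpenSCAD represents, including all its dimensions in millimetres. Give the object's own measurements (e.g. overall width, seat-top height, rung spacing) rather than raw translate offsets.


A single room: four walls, each 2650 mm tall and 151 mm thick, enclosing an outside footprint 5780×3350 mm (x × y), no floor or roof. The front and back walls (−y and +y sides) run the full x-width; the side walls fit between their inner faces. A door opening 757 mm wide and 1981 mm tall is cut through the front wall from the floor up, its −x edge 2237 mm from the wall's −x end.


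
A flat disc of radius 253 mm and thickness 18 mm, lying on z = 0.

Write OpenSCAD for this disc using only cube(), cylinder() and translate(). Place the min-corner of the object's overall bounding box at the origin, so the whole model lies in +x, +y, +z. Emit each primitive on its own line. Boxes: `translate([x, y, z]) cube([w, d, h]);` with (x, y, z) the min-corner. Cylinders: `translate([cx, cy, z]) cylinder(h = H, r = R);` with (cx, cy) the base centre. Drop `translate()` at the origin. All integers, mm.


translate([253, 253, 0]) cylinder(h = 18, r = 253);


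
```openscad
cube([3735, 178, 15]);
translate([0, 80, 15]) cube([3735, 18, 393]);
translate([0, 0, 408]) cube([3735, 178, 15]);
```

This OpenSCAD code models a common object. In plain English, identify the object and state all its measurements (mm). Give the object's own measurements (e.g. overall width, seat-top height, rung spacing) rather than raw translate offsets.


An I-beam lying along x, 3735 mm long. Overall section height 423 mm. Two flanges 178 mm wide (y) and 15 mm thick, one on the floor and one at the top; a web 18 mm thick runs between them, centred on the flange width.


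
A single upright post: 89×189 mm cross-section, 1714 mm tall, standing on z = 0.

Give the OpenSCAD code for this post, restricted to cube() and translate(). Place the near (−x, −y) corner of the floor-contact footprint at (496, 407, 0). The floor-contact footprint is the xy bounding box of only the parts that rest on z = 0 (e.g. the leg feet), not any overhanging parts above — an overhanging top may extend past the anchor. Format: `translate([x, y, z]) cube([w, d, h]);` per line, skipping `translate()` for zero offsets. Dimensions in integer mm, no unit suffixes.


translate([496, 407, 0]) cube([89, 189, 1714]);


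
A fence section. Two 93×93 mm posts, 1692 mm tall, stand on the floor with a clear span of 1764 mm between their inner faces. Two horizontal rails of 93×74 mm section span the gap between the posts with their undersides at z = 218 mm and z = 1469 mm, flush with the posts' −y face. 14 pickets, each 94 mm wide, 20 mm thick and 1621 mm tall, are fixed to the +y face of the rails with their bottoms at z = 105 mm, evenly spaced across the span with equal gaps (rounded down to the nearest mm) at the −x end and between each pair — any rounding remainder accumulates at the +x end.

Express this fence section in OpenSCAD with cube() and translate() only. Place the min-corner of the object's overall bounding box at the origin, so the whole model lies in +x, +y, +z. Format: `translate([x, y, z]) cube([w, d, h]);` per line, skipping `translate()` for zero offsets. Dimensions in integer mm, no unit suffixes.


cube([93, 93, 1692]);
translate([1857, 0, 0]) cube([93, 93, 1692]);
translate([93, 0, 218]) cube([1764, 93, 74]);
translate([93, 0, 1469]) cube([1764, 93, 74]);
translate([122, 93, 105]) cube([94, 20, 1621]);
translate([245, 93, 105]) cube([94, 20, 1621]);
translate([368, 93, 105]) cube([94, 20, 1621]);
translate([491, 93, 105]) cube([94, 20, 1621]);
translate([614, 93, 105]) cube([94, 20, 1621]);
translate([737, 93, 105]) cube([94, 20, 1621]);
translate([860, 93, 105]) cube([94, 20, 1621]);
translate([983, 93, 105]) cube([94, 20, 1621]);
translate([1106, 93, 105]) cube([94, 20, 1621]);
translate([1229, 93, 105]) cube([94, 20, 1621]);
translate([1352, 93, 105]) cube([94, 20, 1621]);
translate([1475, 93, 105]) cube([94, 20, 1621]);
translate([1598, 93, 105]) cube([94, 20, 1621]);
translate([1721, 93, 105]) cube([94, 20, 1621]);


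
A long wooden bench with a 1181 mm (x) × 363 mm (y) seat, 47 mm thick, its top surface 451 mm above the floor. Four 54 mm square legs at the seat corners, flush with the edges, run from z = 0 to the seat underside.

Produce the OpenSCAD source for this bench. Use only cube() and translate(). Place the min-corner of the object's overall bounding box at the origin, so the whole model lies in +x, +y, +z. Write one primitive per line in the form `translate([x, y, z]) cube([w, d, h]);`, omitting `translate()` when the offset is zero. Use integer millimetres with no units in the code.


translate([0, 0, 404]) cube([1181, 363, 47]);
cube([54, 54, 404]);
translate([0, 309, 0]) cube([54, 54, 404]);
translate([1127, 0, 0]) cube([54, 54, 404]);
translate([1127, 309, 0]) cube([54, 54, 404]);


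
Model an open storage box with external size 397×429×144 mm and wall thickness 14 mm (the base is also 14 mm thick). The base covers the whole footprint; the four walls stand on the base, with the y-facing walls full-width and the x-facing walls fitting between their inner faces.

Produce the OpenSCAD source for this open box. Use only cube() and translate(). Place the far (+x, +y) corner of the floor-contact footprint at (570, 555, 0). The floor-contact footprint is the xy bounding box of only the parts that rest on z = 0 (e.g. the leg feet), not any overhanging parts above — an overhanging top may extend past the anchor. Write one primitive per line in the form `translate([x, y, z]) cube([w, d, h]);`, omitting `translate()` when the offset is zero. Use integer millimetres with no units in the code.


translate([173, 126, 0]) cube([397, 429, 14]);
translate([173, 126, 14]) cube([397, 14, 130]);
translate([173, 541, 14]) cube([397, 14, 130]);
translate([173, 140, 14]) cube([14, 401, 130]);
translate([556, 140, 14]) cube([14, 401, 130]);


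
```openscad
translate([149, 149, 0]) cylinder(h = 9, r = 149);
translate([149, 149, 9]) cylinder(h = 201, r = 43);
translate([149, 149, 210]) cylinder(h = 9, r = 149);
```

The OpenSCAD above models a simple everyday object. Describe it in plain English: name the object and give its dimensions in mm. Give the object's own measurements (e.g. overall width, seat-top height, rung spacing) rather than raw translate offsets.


A spool: two coaxial disc flanges of radius 149 mm and thickness 9 mm, joined by a core cylinder of radius 43 mm and height 201 mm. The lower flange rests on z = 0 and the three cylinders share a vertical axis.
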